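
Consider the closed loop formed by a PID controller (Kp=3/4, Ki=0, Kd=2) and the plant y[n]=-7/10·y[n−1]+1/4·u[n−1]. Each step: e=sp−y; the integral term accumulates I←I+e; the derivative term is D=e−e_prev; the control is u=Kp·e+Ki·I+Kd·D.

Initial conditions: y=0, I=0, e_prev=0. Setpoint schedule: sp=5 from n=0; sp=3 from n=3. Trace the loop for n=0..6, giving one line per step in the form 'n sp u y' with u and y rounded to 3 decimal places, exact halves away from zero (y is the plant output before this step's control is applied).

(exact arithmetic carried between steps; '≈' marks a value shown rounded to 6 d.p. or computed from one; I and e_prev carry over from the previous line; the table rounds u and y to 3 d.p., halves away from zero)
n=0: y=0, sp=5, e=sp−y=5; I=5, D=e−e_prev=5; u=3/4·5+0·5+2·5=13.75; next y=-7/10·0+1/4·13.75=3.4375
n=1: y=3.4375, sp=5, e=sp−y=1.5625; I=6.5625, D=e−e_prev=-3.4375; u=3/4·1.5625+0·6.5625+2·(-3.4375)=-5.703125; next y=-7/10·3.4375+1/4·(-5.703125)≈-3.832031
n=2: y≈-3.832031, sp=5, e=sp−y≈8.832031; I≈15.394531, D=e−e_prev≈7.269531; u=3/4·8.832031+0·15.394531+2·7.269531≈21.163086; next y=-7/10·(-3.832031)+1/4·21.163086≈7.973193
n=3: y≈7.973193, sp=3, e=sp−y≈-4.973193; I≈10.421338, D=e−e_prev≈-13.805225; u=3/4·(-4.973193)+0·10.421338+2·(-13.805225)≈-31.340344; next y=-7/10·7.973193+1/4·(-31.340344)≈-13.416321
n=4: y≈-13.416321, sp=3, e=sp−y≈16.416321; I≈26.837659, D=e−e_prev≈21.389515; u=3/4·16.416321+0·26.837659+2·21.389515≈55.091271; next y=-7/10·(-13.416321)+1/4·55.091271≈23.164243
n=5: y≈23.164243, sp=3, e=sp−y≈-20.164243; I≈6.673417, D=e−e_prev≈-36.580564; u=3/4·(-20.164243)+0·6.673417+2·(-36.580564)≈-88.284310; next y=-7/10·23.164243+1/4·(-88.284310)≈-38.286047
n=6: y≈-38.286047, sp=3, e=sp−y≈41.286047; I≈47.959464, D=e−e_prev≈61.450290; u=3/4·41.286047+0·47.959464+2·61.450290≈153.865116; next y=-7/10·(-38.286047)+1/4·153.865116≈65.266512

0 5 13.750 0.000
1 5 -5.703 3.438
2 5 21.163 -3.832
3 3 -31.340 7.973
4 3 55.091 -13.416
5 3 -88.284 23.164
6 3 153.865 -38.286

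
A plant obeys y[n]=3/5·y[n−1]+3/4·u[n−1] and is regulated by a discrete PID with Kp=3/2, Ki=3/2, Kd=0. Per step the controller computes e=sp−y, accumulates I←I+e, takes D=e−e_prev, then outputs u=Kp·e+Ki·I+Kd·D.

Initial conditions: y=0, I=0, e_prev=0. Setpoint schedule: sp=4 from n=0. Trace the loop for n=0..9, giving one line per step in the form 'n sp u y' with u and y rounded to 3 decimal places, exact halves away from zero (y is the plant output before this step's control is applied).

(exact arithmetic carried between steps; '≈' marks a value shown rounded to 6 d.p. or computed from one; I and e_prev carry over from the previous line; the table rounds u and y to 3 d.p., halves away from zero)
n=0: y=0, sp=4, e=sp−y=4; I=4, D=e−e_prev=4; u=3/2·4+3/2·4+0·4=12; next y=3/5·0+3/4·12=9
n=1: y=9, sp=4, e=sp−y=-5; I=-1, D=e−e_prev=-9; u=3/2·(-5)+3/2·(-1)+0·(-9)=-9; next y=3/5·9+3/4·(-9)=-1.35
n=2: y=-1.35, sp=4, e=sp−y=5.35; I=4.35, D=e−e_prev=10.35; u=3/2·5.35+3/2·4.35+0·10.35=14.55; next y=3/5·(-1.35)+3/4·14.55=10.1025
n=3: y=10.1025, sp=4, e=sp−y=-6.1025; I=-1.7525, D=e−e_prev=-11.4525; u=3/2·(-6.1025)+3/2·(-1.7525)+0·(-11.4525)=-11.7825; next y=3/5·10.1025+3/4·(-11.7825)=-2.775375
n=4: y=-2.775375, sp=4, e=sp−y=6.775375; I=5.022875, D=e−e_prev=12.877875; u=3/2·6.775375+3/2·5.022875+0·12.877875=17.697375; next y=3/5·(-2.775375)+3/4·17.697375≈11.607806
n=5: y≈11.607806, sp=4, e=sp−y≈-7.607806; I≈-2.584931, D=e−e_prev≈-14.383181; u=3/2·(-7.607806)+3/2·(-2.584931)+0·(-14.383181)≈-15.289106; next y=3/5·11.607806+3/4·(-15.289106)≈-4.502146
n=6: y≈-4.502146, sp=4, e=sp−y≈8.502146; I≈5.917215, D=e−e_prev≈16.109952; u=3/2·8.502146+3/2·5.917215+0·16.109952≈21.629041; next y=3/5·(-4.502146)+3/4·21.629041≈13.520493
n=7: y≈13.520493, sp=4, e=sp−y≈-9.520493; I≈-3.603278, D=e−e_prev≈-18.022639; u=3/2·(-9.520493)+3/2·(-3.603278)+0·(-18.022639)≈-19.685657; next y=3/5·13.520493+3/4·(-19.685657)≈-6.651947
n=8: y≈-6.651947, sp=4, e=sp−y≈10.651947; I≈7.048669, D=e−e_prev≈20.172440; u=3/2·10.651947+3/2·7.048669+0·20.172440≈26.550924; next y=3/5·(-6.651947)+3/4·26.550924≈15.922025
n=9: y≈15.922025, sp=4, e=sp−y≈-11.922025; I≈-4.873356, D=e−e_prev≈-22.573972; u=3/2·(-11.922025)+3/2·(-4.873356)+0·(-22.573972)≈-25.193071; next y=3/5·15.922025+3/4·(-25.193071)≈-9.341588

0 4 12.000 0.000
1 4 -9.000 9.000
2 4 14.550 -1.350
3 4 -11.783 10.103
4 4 17.697 -2.775
5 4 -15.289 11.608
6 4 21.629 -4.502
7 4 -19.686 13.520
8 4 26.551 -6.652
9 4 -25.193 15.922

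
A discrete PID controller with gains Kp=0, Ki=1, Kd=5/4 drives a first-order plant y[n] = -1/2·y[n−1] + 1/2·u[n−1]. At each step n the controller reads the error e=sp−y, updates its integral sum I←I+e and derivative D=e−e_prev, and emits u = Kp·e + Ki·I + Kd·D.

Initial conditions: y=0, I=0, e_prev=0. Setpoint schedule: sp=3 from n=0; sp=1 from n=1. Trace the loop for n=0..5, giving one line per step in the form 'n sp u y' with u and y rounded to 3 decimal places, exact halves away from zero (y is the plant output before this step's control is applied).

(exact arithmetic carried between steps; '≈' marks a value shown rounded to 6 d.p. or computed from one; I and e_prev carry over from the previous line; the table rounds u and y to 3 d.p., halves away from zero)
n=0: y=0, sp=3, e=sp−y=3; I=3, D=e−e_prev=3; u=0·3+1·3+5/4·3=6.75; next y=-1/2·0+1/2·6.75=3.375
n=1: y=3.375, sp=1, e=sp−y=-2.375; I=0.625, D=e−e_prev=-5.375; u=0·(-2.375)+1·0.625+5/4·(-5.375)=-6.09375; next y=-1/2·3.375+1/2·(-6.09375)=-4.734375
n=2: y=-4.734375, sp=1, e=sp−y=5.734375; I=6.359375, D=e−e_prev=8.109375; u=0·5.734375+1·6.359375+5/4·8.109375≈16.496094; next y=-1/2·(-4.734375)+1/2·16.496094≈10.615234
n=3: y≈10.615234, sp=1, e=sp−y≈-9.615234; I≈-3.255859, D=e−e_prev≈-15.349609; u=0·(-9.615234)+1·(-3.255859)+5/4·(-15.349609)≈-22.442871; next y=-1/2·10.615234+1/2·(-22.442871)≈-16.529053
n=4: y≈-16.529053, sp=1, e=sp−y≈17.529053; I≈14.273193, D=e−e_prev≈27.144287; u=0·17.529053+1·14.273193+5/4·27.144287≈48.203552; next y=-1/2·(-16.529053)+1/2·48.203552≈32.366302
n=5: y≈32.366302, sp=1, e=sp−y≈-31.366302; I≈-17.093109, D=e−e_prev≈-48.895355; u=0·(-31.366302)+1·(-17.093109)+5/4·(-48.895355)≈-78.212303; next y=-1/2·32.366302+1/2·(-78.212303)≈-55.289303

0 3 6.750 0.000
1 1 -6.094 3.375
2 1 16.496 -4.734
3 1 -22.443 10.615
4 1 48.204 -16.529
5 1 -78.212 32.366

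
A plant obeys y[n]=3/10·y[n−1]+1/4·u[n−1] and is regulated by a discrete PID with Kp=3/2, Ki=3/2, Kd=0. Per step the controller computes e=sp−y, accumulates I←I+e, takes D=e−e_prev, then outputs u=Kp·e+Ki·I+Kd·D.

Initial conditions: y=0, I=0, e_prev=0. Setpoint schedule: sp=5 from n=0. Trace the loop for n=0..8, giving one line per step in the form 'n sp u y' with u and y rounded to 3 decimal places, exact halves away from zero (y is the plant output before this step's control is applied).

0 5 15.000 0.000
1 5 11.250 3.750
2 5 12.563 3.938
3 5 13.003 4.322
4 5 13.344 4.547
5 5 13.564 4.700
6 5 13.711 4.801
7 5 13.808 4.868
8 5 13.873 4.913

(exact arithmetic carried between steps; '≈' marks a value shown rounded to 6 d.p. or computed from one; I and e_prev carry over from the previous line; the table rounds u and y to 3 d.p., halves away from zero)
n=0: y=0, sp=5, e=sp−y=5; I=5, D=e−e_prev=5; u=3/2·5+3/2·5+0·5=15; next y=3/10·0+1/4·15=3.75
n=1: y=3.75, sp=5, e=sp−y=1.25; I=6.25, D=e−e_prev=-3.75; u=3/2·1.25+3/2·6.25+0·(-3.75)=11.25; next y=3/10·3.75+1/4·11.25=3.9375
n=2: y=3.9375, sp=5, e=sp−y=1.0625; I=7.3125, D=e−e_prev=-0.1875; u=3/2·1.0625+3/2·7.3125+0·(-0.1875)=12.5625; next y=3/10·3.9375+1/4·12.5625=4.321875
n=3: y=4.321875, sp=5, e=sp−y=0.678125; I=7.990625, D=e−e_prev=-0.384375; u=3/2·0.678125+3/2·7.990625+0·(-0.384375)=13.003125; next y=3/10·4.321875+1/4·13.003125≈4.547344
n=4: y≈4.547344, sp=5, e=sp−y≈0.452656; I≈8.443281, D=e−e_prev≈-0.225469; u=3/2·0.452656+3/2·8.443281+0·(-0.225469)≈13.343906; next y=3/10·4.547344+1/4·13.343906≈4.700180
n=5: y≈4.700180, sp=5, e=sp−y≈0.299820; I≈8.743102, D=e−e_prev≈-0.152836; u=3/2·0.299820+3/2·8.743102+0·(-0.152836)≈13.564383; next y=3/10·4.700180+1/4·13.564383≈4.801150
n=6: y≈4.801150, sp=5, e=sp−y≈0.198850; I≈8.941952, D=e−e_prev≈-0.100970; u=3/2·0.198850+3/2·8.941952+0·(-0.100970)≈13.711204; next y=3/10·4.801150+1/4·13.711204≈4.868146
n=7: y≈4.868146, sp=5, e=sp−y≈0.131854; I≈9.073806, D=e−e_prev≈-0.066996; u=3/2·0.131854+3/2·9.073806+0·(-0.066996)≈13.808491; next y=3/10·4.868146+1/4·13.808491≈4.912566
n=8: y≈4.912566, sp=5, e=sp−y≈0.087434; I≈9.161240, D=e−e_prev≈-0.044421; u=3/2·0.087434+3/2·9.161240+0·(-0.044421)≈13.873010; next y=3/10·4.912566+1/4·13.873010≈4.942022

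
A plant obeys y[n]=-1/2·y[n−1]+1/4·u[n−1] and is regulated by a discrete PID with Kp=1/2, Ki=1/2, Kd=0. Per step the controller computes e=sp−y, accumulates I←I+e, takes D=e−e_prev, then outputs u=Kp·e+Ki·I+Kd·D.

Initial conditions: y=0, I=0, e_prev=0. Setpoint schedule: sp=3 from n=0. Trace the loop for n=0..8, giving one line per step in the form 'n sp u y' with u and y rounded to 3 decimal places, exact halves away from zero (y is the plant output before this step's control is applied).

0 3 3.000 0.000
1 3 3.750 0.750
2 3 5.063 0.563
3 3 5.859 0.984
4 3 6.879 0.973
5 3 7.632 1.233
6 3 8.457 1.291
7 3 9.134 1.469
8 3 9.819 1.549

(exact arithmetic carried between steps; '≈' marks a value shown rounded to 6 d.p. or computed from one; I and e_prev carry over from the previous line; the table rounds u and y to 3 d.p., halves away from zero)
n=0: y=0, sp=3, e=sp−y=3; I=3, D=e−e_prev=3; u=1/2·3+1/2·3+0·3=3; next y=-1/2·0+1/4·3=0.75
n=1: y=0.75, sp=3, e=sp−y=2.25; I=5.25, D=e−e_prev=-0.75; u=1/2·2.25+1/2·5.25+0·(-0.75)=3.75; next y=-1/2·0.75+1/4·3.75=0.5625
n=2: y=0.5625, sp=3, e=sp−y=2.4375; I=7.6875, D=e−e_prev=0.1875; u=1/2·2.4375+1/2·7.6875+0·0.1875=5.0625; next y=-1/2·0.5625+1/4·5.0625=0.984375
n=3: y=0.984375, sp=3, e=sp−y=2.015625; I=9.703125, D=e−e_prev=-0.421875; u=1/2·2.015625+1/2·9.703125+0·(-0.421875)=5.859375; next y=-1/2·0.984375+1/4·5.859375≈0.972656
n=4: y≈0.972656, sp=3, e=sp−y≈2.027344; I≈11.730469, D=e−e_prev≈0.011719; u=1/2·2.027344+1/2·11.730469+0·0.011719≈6.878906; next y=-1/2·0.972656+1/4·6.878906≈1.233398
n=5: y≈1.233398, sp=3, e=sp−y≈1.766602; I≈13.497070, D=e−e_prev≈-0.260742; u=1/2·1.766602+1/2·13.497070+0·(-0.260742)≈7.631836; next y=-1/2·1.233398+1/4·7.631836≈1.291260
n=6: y≈1.291260, sp=3, e=sp−y≈1.708740; I≈15.205811, D=e−e_prev≈-0.057861; u=1/2·1.708740+1/2·15.205811+0·(-0.057861)≈8.457275; next y=-1/2·1.291260+1/4·8.457275≈1.468689
n=7: y≈1.468689, sp=3, e=sp−y≈1.531311; I≈16.737122, D=e−e_prev≈-0.177429; u=1/2·1.531311+1/2·16.737122+0·(-0.177429)≈9.134216; next y=-1/2·1.468689+1/4·9.134216≈1.549210
n=8: y≈1.549210, sp=3, e=sp−y≈1.450790; I≈18.187912, D=e−e_prev≈-0.080521; u=1/2·1.450790+1/2·18.187912+0·(-0.080521)≈9.819351; next y=-1/2·1.549210+1/4·9.819351≈1.680233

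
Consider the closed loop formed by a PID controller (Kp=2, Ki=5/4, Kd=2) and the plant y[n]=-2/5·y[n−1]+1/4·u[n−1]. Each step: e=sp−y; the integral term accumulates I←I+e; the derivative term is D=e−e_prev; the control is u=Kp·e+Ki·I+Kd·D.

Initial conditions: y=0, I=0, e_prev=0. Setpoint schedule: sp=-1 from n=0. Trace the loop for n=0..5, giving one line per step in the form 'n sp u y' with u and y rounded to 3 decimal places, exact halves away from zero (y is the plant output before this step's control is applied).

(exact arithmetic carried between steps; '≈' marks a value shown rounded to 6 d.p. or computed from one; I and e_prev carry over from the previous line; the table rounds u and y to 3 d.p., halves away from zero)
n=0: y=0, sp=-1, e=sp−y=-1; I=-1, D=e−e_prev=-1; u=2·(-1)+5/4·(-1)+2·(-1)=-5.25; next y=-2/5·0+1/4·(-5.25)=-1.3125
n=1: y=-1.3125, sp=-1, e=sp−y=0.3125; I=-0.6875, D=e−e_prev=1.3125; u=2·0.3125+5/4·(-0.6875)+2·1.3125=2.390625; next y=-2/5·(-1.3125)+1/4·2.390625≈1.122656
n=2: y≈1.122656, sp=-1, e=sp−y≈-2.122656; I≈-2.810156, D=e−e_prev≈-2.435156; u=2·(-2.122656)+5/4·(-2.810156)+2·(-2.435156)≈-12.628320; next y=-2/5·1.122656+1/4·(-12.628320)≈-3.606143
n=3: y≈-3.606143, sp=-1, e=sp−y≈2.606143; I≈-0.204014, D=e−e_prev≈4.728799; u=2·2.606143+5/4·(-0.204014)+2·4.728799≈14.414866; next y=-2/5·(-3.606143)+1/4·14.414866≈5.046173
n=4: y≈5.046173, sp=-1, e=sp−y≈-6.046173; I≈-6.250187, D=e−e_prev≈-8.652316; u=2·(-6.046173)+5/4·(-6.250187)+2·(-8.652316)≈-37.209713; next y=-2/5·5.046173+1/4·(-37.209713)≈-11.320898
n=5: y≈-11.320898, sp=-1, e=sp−y≈10.320898; I≈4.070710, D=e−e_prev≈16.367071; u=2·10.320898+5/4·4.070710+2·16.367071≈58.464325; next y=-2/5·(-11.320898)+1/4·58.464325≈19.144440

0 -1 -5.250 0.000
1 -1 2.391 -1.313
2 -1 -12.628 1.123
3 -1 14.415 -3.606
4 -1 -37.210 5.046
5 -1 58.464 -11.321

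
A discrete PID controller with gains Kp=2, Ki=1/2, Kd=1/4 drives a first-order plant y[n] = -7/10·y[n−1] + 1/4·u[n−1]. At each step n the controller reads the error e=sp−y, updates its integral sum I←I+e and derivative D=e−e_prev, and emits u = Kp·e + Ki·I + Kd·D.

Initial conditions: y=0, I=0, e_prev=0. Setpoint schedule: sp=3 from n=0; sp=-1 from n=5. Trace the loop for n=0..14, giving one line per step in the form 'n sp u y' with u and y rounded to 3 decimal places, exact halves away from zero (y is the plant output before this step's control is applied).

(exact arithmetic carried between steps; '≈' marks a value shown rounded to 6 d.p. or computed from one; I and e_prev carry over from the previous line; the table rounds u and y to 3 d.p., halves away from zero)
n=0: y=0, sp=3, e=sp−y=3; I=3, D=e−e_prev=3; u=2·3+1/2·3+1/4·3=8.25; next y=-7/10·0+1/4·8.25=2.0625
n=1: y=2.0625, sp=3, e=sp−y=0.9375; I=3.9375, D=e−e_prev=-2.0625; u=2·0.9375+1/2·3.9375+1/4·(-2.0625)=3.328125; next y=-7/10·2.0625+1/4·3.328125≈-0.611719
n=2: y≈-0.611719, sp=3, e=sp−y≈3.611719; I≈7.549219, D=e−e_prev≈2.674219; u=2·3.611719+1/2·7.549219+1/4·2.674219≈11.666602; next y=-7/10·(-0.611719)+1/4·11.666602≈3.344854
n=3: y≈3.344854, sp=3, e=sp−y≈-0.344854; I≈7.204365, D=e−e_prev≈-3.956572; u=2·(-0.344854)+1/2·7.204365+1/4·(-3.956572)≈1.923333; next y=-7/10·3.344854+1/4·1.923333≈-1.860564
n=4: y≈-1.860564, sp=3, e=sp−y≈4.860564; I≈12.064930, D=e−e_prev≈5.205418; u=2·4.860564+1/2·12.064930+1/4·5.205418≈17.054948; next y=-7/10·(-1.860564)+1/4·17.054948≈5.566132
n=5: y≈5.566132, sp=-1, e=sp−y≈-6.566132; I≈5.498798, D=e−e_prev≈-11.426696; u=2·(-6.566132)+1/2·5.498798+1/4·(-11.426696)≈-13.239539; next y=-7/10·5.566132+1/4·(-13.239539)≈-7.206177
n=6: y≈-7.206177, sp=-1, e=sp−y≈6.206177; I≈11.704975, D=e−e_prev≈12.772309; u=2·6.206177+1/2·11.704975+1/4·12.772309≈21.457919; next y=-7/10·(-7.206177)+1/4·21.457919≈10.408804
n=7: y≈10.408804, sp=-1, e=sp−y≈-11.408804; I≈0.296171, D=e−e_prev≈-17.614981; u=2·(-11.408804)+1/2·0.296171+1/4·(-17.614981)≈-27.073268; next y=-7/10·10.408804+1/4·(-27.073268)≈-14.054480
n=8: y≈-14.054480, sp=-1, e=sp−y≈13.054480; I≈13.350651, D=e−e_prev≈24.463283; u=2·13.054480+1/2·13.350651+1/4·24.463283≈38.900105; next y=-7/10·(-14.054480)+1/4·38.900105≈19.563162
n=9: y≈19.563162, sp=-1, e=sp−y≈-20.563162; I≈-7.212512, D=e−e_prev≈-33.617642; u=2·(-20.563162)+1/2·(-7.212512)+1/4·(-33.617642)≈-53.136990; next y=-7/10·19.563162+1/4·(-53.136990)≈-26.978461
n=10: y≈-26.978461, sp=-1, e=sp−y≈25.978461; I≈18.765949, D=e−e_prev≈46.541623; u=2·25.978461+1/2·18.765949+1/4·46.541623≈72.975302; next y=-7/10·(-26.978461)+1/4·72.975302≈37.128748
n=11: y≈37.128748, sp=-1, e=sp−y≈-38.128748; I≈-19.362799, D=e−e_prev≈-64.107209; u=2·(-38.128748)+1/2·(-19.362799)+1/4·(-64.107209)≈-101.965698; next y=-7/10·37.128748+1/4·(-101.965698)≈-51.481548
n=12: y≈-51.481548, sp=-1, e=sp−y≈50.481548; I≈31.118750, D=e−e_prev≈88.610297; u=2·50.481548+1/2·31.118750+1/4·88.610297≈138.675046; next y=-7/10·(-51.481548)+1/4·138.675046≈70.705845
n=13: y≈70.705845, sp=-1, e=sp−y≈-71.705845; I≈-40.587096, D=e−e_prev≈-122.187394; u=2·(-71.705845)+1/2·(-40.587096)+1/4·(-122.187394)≈-194.252087; next y=-7/10·70.705845+1/4·(-194.252087)≈-98.057113
n=14: y≈-98.057113, sp=-1, e=sp−y≈97.057113; I≈56.470018, D=e−e_prev≈168.762959; u=2·97.057113+1/2·56.470018+1/4·168.762959≈264.539975; next y=-7/10·(-98.057113)+1/4·264.539975≈134.774973

0 3 8.250 0.000
1 3 3.328 2.063
2 3 11.667 -0.612
3 3 1.923 3.345
4 3 17.055 -1.861
5 -1 -13.240 5.566
6 -1 21.458 -7.206
7 -1 -27.073 10.409
8 -1 38.900 -14.054
9 -1 -53.137 19.563
10 -1 72.975 -26.978
11 -1 -101.966 37.129
12 -1 138.675 -51.482
13 -1 -194.252 70.706
14 -1 264.540 -98.057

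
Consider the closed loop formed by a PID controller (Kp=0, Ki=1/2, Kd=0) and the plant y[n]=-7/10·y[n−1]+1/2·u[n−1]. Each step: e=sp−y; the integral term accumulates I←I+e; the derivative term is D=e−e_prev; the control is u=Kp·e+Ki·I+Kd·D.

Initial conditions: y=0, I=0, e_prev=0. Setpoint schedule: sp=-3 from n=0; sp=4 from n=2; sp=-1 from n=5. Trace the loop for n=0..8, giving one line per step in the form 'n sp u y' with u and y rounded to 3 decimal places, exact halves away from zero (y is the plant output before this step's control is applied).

(exact arithmetic carried between steps; '≈' marks a value shown rounded to 6 d.p. or computed from one; I and e_prev carry over from the previous line; the table rounds u and y to 3 d.p., halves away from zero)
n=0: y=0, sp=-3, e=sp−y=-3; I=-3, D=e−e_prev=-3; u=0·(-3)+1/2·(-3)+0·(-3)=-1.5; next y=-7/10·0+1/2·(-1.5)=-0.75
n=1: y=-0.75, sp=-3, e=sp−y=-2.25; I=-5.25, D=e−e_prev=0.75; u=0·(-2.25)+1/2·(-5.25)+0·0.75=-2.625; next y=-7/10·(-0.75)+1/2·(-2.625)=-0.7875
n=2: y=-0.7875, sp=4, e=sp−y=4.7875; I=-0.4625, D=e−e_prev=7.0375; u=0·4.7875+1/2·(-0.4625)+0·7.0375=-0.23125; next y=-7/10·(-0.7875)+1/2·(-0.23125)=0.435625
n=3: y=0.435625, sp=4, e=sp−y=3.564375; I=3.101875, D=e−e_prev=-1.223125; u=0·3.564375+1/2·3.101875+0·(-1.223125)≈1.550938; next y=-7/10·0.435625+1/2·1.550938≈0.470531
n=4: y≈0.470531, sp=4, e=sp−y≈3.529469; I≈6.631344, D=e−e_prev≈-0.034906; u=0·3.529469+1/2·6.631344+0·(-0.034906)≈3.315672; next y=-7/10·0.470531+1/2·3.315672≈1.328464
n=5: y≈1.328464, sp=-1, e=sp−y≈-2.328464; I≈4.302880, D=e−e_prev≈-5.857933; u=0·(-2.328464)+1/2·4.302880+0·(-5.857933)≈2.151440; next y=-7/10·1.328464+1/2·2.151440≈0.145795
n=6: y≈0.145795, sp=-1, e=sp−y≈-1.145795; I≈3.157085, D=e−e_prev≈1.182669; u=0·(-1.145795)+1/2·3.157085+0·1.182669≈1.578542; next y=-7/10·0.145795+1/2·1.578542≈0.687215
n=7: y≈0.687215, sp=-1, e=sp−y≈-1.687215; I≈1.469870, D=e−e_prev≈-0.541420; u=0·(-1.687215)+1/2·1.469870+0·(-0.541420)≈0.734935; next y=-7/10·0.687215+1/2·0.734935≈-0.113583
n=8: y≈-0.113583, sp=-1, e=sp−y≈-0.886417; I≈0.583453, D=e−e_prev≈0.800797; u=0·(-0.886417)+1/2·0.583453+0·0.800797≈0.291726; next y=-7/10·(-0.113583)+1/2·0.291726≈0.225371

0 -3 -1.500 0.000
1 -3 -2.625 -0.750
2 4 -0.231 -0.788
3 4 1.551 0.436
4 4 3.316 0.471
5 -1 2.151 1.328
6 -1 1.579 0.146
7 -1 0.735 0.687
8 -1 0.292 -0.114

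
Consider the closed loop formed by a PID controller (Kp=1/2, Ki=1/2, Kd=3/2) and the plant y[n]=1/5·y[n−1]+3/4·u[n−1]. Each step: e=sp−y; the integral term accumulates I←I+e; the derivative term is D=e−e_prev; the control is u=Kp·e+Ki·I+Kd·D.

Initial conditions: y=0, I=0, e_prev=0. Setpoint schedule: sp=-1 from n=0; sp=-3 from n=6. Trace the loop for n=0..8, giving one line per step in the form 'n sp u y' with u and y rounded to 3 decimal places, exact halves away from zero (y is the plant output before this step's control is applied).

(exact arithmetic carried between steps; '≈' marks a value shown rounded to 6 d.p. or computed from one; I and e_prev carry over from the previous line; the table rounds u and y to 3 d.p., halves away from zero)
n=0: y=0, sp=-1, e=sp−y=-1; I=-1, D=e−e_prev=-1; u=1/2·(-1)+1/2·(-1)+3/2·(-1)=-2.5; next y=1/5·0+3/4·(-2.5)=-1.875
n=1: y=-1.875, sp=-1, e=sp−y=0.875; I=-0.125, D=e−e_prev=1.875; u=1/2·0.875+1/2·(-0.125)+3/2·1.875=3.1875; next y=1/5·(-1.875)+3/4·3.1875=2.015625
n=2: y=2.015625, sp=-1, e=sp−y=-3.015625; I=-3.140625, D=e−e_prev=-3.890625; u=1/2·(-3.015625)+1/2·(-3.140625)+3/2·(-3.890625)≈-8.914063; next y=1/5·2.015625+3/4·(-8.914063)≈-6.282422
n=3: y≈-6.282422, sp=-1, e=sp−y≈5.282422; I≈2.141797, D=e−e_prev≈8.298047; u=1/2·5.282422+1/2·2.141797+3/2·8.298047≈16.159180; next y=1/5·(-6.282422)+3/4·16.159180≈10.862900
n=4: y≈10.862900, sp=-1, e=sp−y≈-11.862900; I≈-9.721104, D=e−e_prev≈-17.145322; u=1/2·(-11.862900)+1/2·(-9.721104)+3/2·(-17.145322)≈-36.509985; next y=1/5·10.862900+3/4·(-36.509985)≈-25.209909
n=5: y≈-25.209909, sp=-1, e=sp−y≈24.209909; I≈14.488805, D=e−e_prev≈36.072809; u=1/2·24.209909+1/2·14.488805+3/2·36.072809≈73.458571; next y=1/5·(-25.209909)+3/4·73.458571≈50.051947
n=6: y≈50.051947, sp=-3, e=sp−y≈-53.051947; I≈-38.563141, D=e−e_prev≈-77.261856; u=1/2·(-53.051947)+1/2·(-38.563141)+3/2·(-77.261856)≈-161.700327; next y=1/5·50.051947+3/4·(-161.700327)≈-111.264856
n=7: y≈-111.264856, sp=-3, e=sp−y≈108.264856; I≈69.701715, D=e−e_prev≈161.316803; u=1/2·108.264856+1/2·69.701715+3/2·161.316803≈330.958489; next y=1/5·(-111.264856)+3/4·330.958489≈225.965896
n=8: y≈225.965896, sp=-3, e=sp−y≈-228.965896; I≈-159.264181, D=e−e_prev≈-337.230752; u=1/2·(-228.965896)+1/2·(-159.264181)+3/2·(-337.230752)≈-699.961166; next y=1/5·225.965896+3/4·(-699.961166)≈-479.777696

0 -1 -2.500 0.000
1 -1 3.188 -1.875
2 -1 -8.914 2.016
3 -1 16.159 -6.282
4 -1 -36.510 10.863
5 -1 73.459 -25.210
6 -3 -161.700 50.052
7 -3 330.958 -111.265
8 -3 -699.961 225.966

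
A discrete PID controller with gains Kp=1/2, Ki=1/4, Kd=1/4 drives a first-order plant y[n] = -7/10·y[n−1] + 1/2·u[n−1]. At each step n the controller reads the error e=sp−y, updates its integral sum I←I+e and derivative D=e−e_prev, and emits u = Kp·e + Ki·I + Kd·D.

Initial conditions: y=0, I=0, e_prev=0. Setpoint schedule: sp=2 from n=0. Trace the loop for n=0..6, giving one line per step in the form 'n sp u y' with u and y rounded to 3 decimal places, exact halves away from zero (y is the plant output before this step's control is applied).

(exact arithmetic carried between steps; '≈' marks a value shown rounded to 6 d.p. or computed from one; I and e_prev carry over from the previous line; the table rounds u and y to 3 d.p., halves away from zero)
n=0: y=0, sp=2, e=sp−y=2; I=2, D=e−e_prev=2; u=1/2·2+1/4·2+1/4·2=2; next y=-7/10·0+1/2·2=1
n=1: y=1, sp=2, e=sp−y=1; I=3, D=e−e_prev=-1; u=1/2·1+1/4·3+1/4·(-1)=1; next y=-7/10·1+1/2·1=-0.2
n=2: y=-0.2, sp=2, e=sp−y=2.2; I=5.2, D=e−e_prev=1.2; u=1/2·2.2+1/4·5.2+1/4·1.2=2.7; next y=-7/10·(-0.2)+1/2·2.7=1.49
n=3: y=1.49, sp=2, e=sp−y=0.51; I=5.71, D=e−e_prev=-1.69; u=1/2·0.51+1/4·5.71+1/4·(-1.69)=1.26; next y=-7/10·1.49+1/2·1.26=-0.413
n=4: y=-0.413, sp=2, e=sp−y=2.413; I=8.123, D=e−e_prev=1.903; u=1/2·2.413+1/4·8.123+1/4·1.903=3.713; next y=-7/10·(-0.413)+1/2·3.713=2.1456
n=5: y=2.1456, sp=2, e=sp−y=-0.1456; I=7.9774, D=e−e_prev=-2.5586; u=1/2·(-0.1456)+1/4·7.9774+1/4·(-2.5586)=1.2819; next y=-7/10·2.1456+1/2·1.2819=-0.86097
n=6: y=-0.86097, sp=2, e=sp−y=2.86097; I=10.83837, D=e−e_prev=3.00657; u=1/2·2.86097+1/4·10.83837+1/4·3.00657=4.89172; next y=-7/10·(-0.86097)+1/2·4.89172=3.048539

0 2 2.000 0.000
1 2 1.000 1.000
2 2 2.700 -0.200
3 2 1.260 1.490
4 2 3.713 -0.413
5 2 1.282 2.146
6 2 4.892 -0.861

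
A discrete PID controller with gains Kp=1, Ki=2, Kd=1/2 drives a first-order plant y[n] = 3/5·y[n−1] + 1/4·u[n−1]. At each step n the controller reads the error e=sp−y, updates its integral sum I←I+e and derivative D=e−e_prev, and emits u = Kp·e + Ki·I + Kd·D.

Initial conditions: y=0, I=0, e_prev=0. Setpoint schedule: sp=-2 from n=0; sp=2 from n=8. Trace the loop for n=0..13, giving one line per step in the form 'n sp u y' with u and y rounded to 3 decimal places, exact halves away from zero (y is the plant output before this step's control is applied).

(exact arithmetic carried between steps; '≈' marks a value shown rounded to 6 d.p. or computed from one; I and e_prev carry over from the previous line; the table rounds u and y to 3 d.p., halves away from zero)
n=0: y=0, sp=-2, e=sp−y=-2; I=-2, D=e−e_prev=-2; u=1·(-2)+2·(-2)+1/2·(-2)=-7; next y=3/5·0+1/4·(-7)=-1.75
n=1: y=-1.75, sp=-2, e=sp−y=-0.25; I=-2.25, D=e−e_prev=1.75; u=1·(-0.25)+2·(-2.25)+1/2·1.75=-3.875; next y=3/5·(-1.75)+1/4·(-3.875)=-2.01875
n=2: y=-2.01875, sp=-2, e=sp−y=0.01875; I=-2.23125, D=e−e_prev=0.26875; u=1·0.01875+2·(-2.23125)+1/2·0.26875=-4.309375; next y=3/5·(-2.01875)+1/4·(-4.309375)≈-2.288594
n=3: y≈-2.288594, sp=-2, e=sp−y≈0.288594; I≈-1.942656, D=e−e_prev≈0.269844; u=1·0.288594+2·(-1.942656)+1/2·0.269844≈-3.461797; next y=3/5·(-2.288594)+1/4·(-3.461797)≈-2.238605
n=4: y≈-2.238605, sp=-2, e=sp−y≈0.238605; I≈-1.704051, D=e−e_prev≈-0.049988; u=1·0.238605+2·(-1.704051)+1/2·(-0.049988)≈-3.194490; next y=3/5·(-2.238605)+1/4·(-3.194490)≈-2.141786
n=5: y≈-2.141786, sp=-2, e=sp−y≈0.141786; I≈-1.562265, D=e−e_prev≈-0.096820; u=1·0.141786+2·(-1.562265)+1/2·(-0.096820)≈-3.031154; next y=3/5·(-2.141786)+1/4·(-3.031154)≈-2.042860
n=6: y≈-2.042860, sp=-2, e=sp−y≈0.042860; I≈-1.519405, D=e−e_prev≈-0.098926; u=1·0.042860+2·(-1.519405)+1/2·(-0.098926)≈-3.045413; next y=3/5·(-2.042860)+1/4·(-3.045413)≈-1.987069
n=7: y≈-1.987069, sp=-2, e=sp−y≈-0.012931; I≈-1.532336, D=e−e_prev≈-0.055791; u=1·(-0.012931)+2·(-1.532336)+1/2·(-0.055791)≈-3.105498; next y=3/5·(-1.987069)+1/4·(-3.105498)≈-1.968616
n=8: y≈-1.968616, sp=2, e=sp−y≈3.968616; I≈2.436280, D=e−e_prev≈3.981547; u=1·3.968616+2·2.436280+1/2·3.981547≈10.831950; next y=3/5·(-1.968616)+1/4·10.831950≈1.526818
n=9: y≈1.526818, sp=2, e=sp−y≈0.473182; I≈2.909462, D=e−e_prev≈-3.495434; u=1·0.473182+2·2.909462+1/2·(-3.495434)≈4.544390; next y=3/5·1.526818+1/4·4.544390≈2.052188
n=10: y≈2.052188, sp=2, e=sp−y≈-0.052188; I≈2.857274, D=e−e_prev≈-0.525370; u=1·(-0.052188)+2·2.857274+1/2·(-0.525370)≈5.399675; next y=3/5·2.052188+1/4·5.399675≈2.581232
n=11: y≈2.581232, sp=2, e=sp−y≈-0.581232; I≈2.276042, D=e−e_prev≈-0.529043; u=1·(-0.581232)+2·2.276042+1/2·(-0.529043)≈3.706332; next y=3/5·2.581232+1/4·3.706332≈2.475322
n=12: y≈2.475322, sp=2, e=sp−y≈-0.475322; I≈1.800721, D=e−e_prev≈0.105910; u=1·(-0.475322)+2·1.800721+1/2·0.105910≈3.179074; next y=3/5·2.475322+1/4·3.179074≈2.279962
n=13: y≈2.279962, sp=2, e=sp−y≈-0.279962; I≈1.520759, D=e−e_prev≈0.195360; u=1·(-0.279962)+2·1.520759+1/2·0.195360≈2.859236; next y=3/5·2.279962+1/4·2.859236≈2.082786

0 -2 -7.000 0.000
1 -2 -3.875 -1.750
2 -2 -4.309 -2.019
3 -2 -3.462 -2.289
4 -2 -3.194 -2.239
5 -2 -3.031 -2.142
6 -2 -3.045 -2.043
7 -2 -3.105 -1.987
8 2 10.832 -1.969
9 2 4.544 1.527
10 2 5.400 2.052
11 2 3.706 2.581
12 2 3.179 2.475
13 2 2.859 2.280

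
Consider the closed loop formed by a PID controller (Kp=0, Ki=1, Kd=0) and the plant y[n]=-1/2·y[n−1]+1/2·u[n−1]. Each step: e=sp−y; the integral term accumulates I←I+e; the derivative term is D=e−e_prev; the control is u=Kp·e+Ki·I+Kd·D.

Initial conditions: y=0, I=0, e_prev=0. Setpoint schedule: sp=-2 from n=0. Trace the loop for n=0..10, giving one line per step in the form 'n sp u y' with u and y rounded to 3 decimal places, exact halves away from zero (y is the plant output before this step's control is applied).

(exact arithmetic carried between steps; '≈' marks a value shown rounded to 6 d.p. or computed from one; I and e_prev carry over from the previous line; the table rounds u and y to 3 d.p., halves away from zero)
n=0: y=0, sp=-2, e=sp−y=-2; I=-2, D=e−e_prev=-2; u=0·(-2)+1·(-2)+0·(-2)=-2; next y=-1/2·0+1/2·(-2)=-1
n=1: y=-1, sp=-2, e=sp−y=-1; I=-3, D=e−e_prev=1; u=0·(-1)+1·(-3)+0·1=-3; next y=-1/2·(-1)+1/2·(-3)=-1
n=2: y=-1, sp=-2, e=sp−y=-1; I=-4, D=e−e_prev=0; u=0·(-1)+1·(-4)+0·0=-4; next y=-1/2·(-1)+1/2·(-4)=-1.5
n=3: y=-1.5, sp=-2, e=sp−y=-0.5; I=-4.5, D=e−e_prev=0.5; u=0·(-0.5)+1·(-4.5)+0·0.5=-4.5; next y=-1/2·(-1.5)+1/2·(-4.5)=-1.5
n=4: y=-1.5, sp=-2, e=sp−y=-0.5; I=-5, D=e−e_prev=0; u=0·(-0.5)+1·(-5)+0·0=-5; next y=-1/2·(-1.5)+1/2·(-5)=-1.75
n=5: y=-1.75, sp=-2, e=sp−y=-0.25; I=-5.25, D=e−e_prev=0.25; u=0·(-0.25)+1·(-5.25)+0·0.25=-5.25; next y=-1/2·(-1.75)+1/2·(-5.25)=-1.75
n=6: y=-1.75, sp=-2, e=sp−y=-0.25; I=-5.5, D=e−e_prev=0; u=0·(-0.25)+1·(-5.5)+0·0=-5.5; next y=-1/2·(-1.75)+1/2·(-5.5)=-1.875
n=7: y=-1.875, sp=-2, e=sp−y=-0.125; I=-5.625, D=e−e_prev=0.125; u=0·(-0.125)+1·(-5.625)+0·0.125=-5.625; next y=-1/2·(-1.875)+1/2·(-5.625)=-1.875
n=8: y=-1.875, sp=-2, e=sp−y=-0.125; I=-5.75, D=e−e_prev=0; u=0·(-0.125)+1·(-5.75)+0·0=-5.75; next y=-1/2·(-1.875)+1/2·(-5.75)=-1.9375
n=9: y=-1.9375, sp=-2, e=sp−y=-0.0625; I=-5.8125, D=e−e_prev=0.0625; u=0·(-0.0625)+1·(-5.8125)+0·0.0625=-5.8125; next y=-1/2·(-1.9375)+1/2·(-5.8125)=-1.9375
n=10: y=-1.9375, sp=-2, e=sp−y=-0.0625; I=-5.875, D=e−e_prev=0; u=0·(-0.0625)+1·(-5.875)+0·0=-5.875; next y=-1/2·(-1.9375)+1/2·(-5.875)=-1.96875

0 -2 -2.000 0.000
1 -2 -3.000 -1.000
2 -2 -4.000 -1.000
3 -2 -4.500 -1.500
4 -2 -5.000 -1.500
5 -2 -5.250 -1.750
6 -2 -5.500 -1.750
7 -2 -5.625 -1.875
8 -2 -5.750 -1.875
9 -2 -5.813 -1.938
10 -2 -5.875 -1.938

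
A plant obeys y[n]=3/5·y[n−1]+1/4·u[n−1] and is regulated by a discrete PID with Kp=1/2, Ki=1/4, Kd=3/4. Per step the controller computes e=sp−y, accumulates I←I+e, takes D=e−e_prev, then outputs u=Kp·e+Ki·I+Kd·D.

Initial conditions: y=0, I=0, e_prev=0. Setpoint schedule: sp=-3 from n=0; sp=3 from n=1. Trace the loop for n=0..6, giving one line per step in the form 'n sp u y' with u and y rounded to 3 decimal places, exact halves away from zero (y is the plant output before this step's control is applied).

0 -3 -4.500 0.000
1 3 7.688 -1.125
2 3 -0.183 1.247
3 3 2.851 0.702
4 3 2.369 1.134
5 3 2.952 1.273
6 3 3.144 1.502

(exact arithmetic carried between steps; '≈' marks a value shown rounded to 6 d.p. or computed from one; I and e_prev carry over from the previous line; the table rounds u and y to 3 d.p., halves away from zero)
n=0: y=0, sp=-3, e=sp−y=-3; I=-3, D=e−e_prev=-3; u=1/2·(-3)+1/4·(-3)+3/4·(-3)=-4.5; next y=3/5·0+1/4·(-4.5)=-1.125
n=1: y=-1.125, sp=3, e=sp−y=4.125; I=1.125, D=e−e_prev=7.125; u=1/2·4.125+1/4·1.125+3/4·7.125=7.6875; next y=3/5·(-1.125)+1/4·7.6875=1.246875
n=2: y=1.246875, sp=3, e=sp−y=1.753125; I=2.878125, D=e−e_prev=-2.371875; u=1/2·1.753125+1/4·2.878125+3/4·(-2.371875)≈-0.182813; next y=3/5·1.246875+1/4·(-0.182813)≈0.702422
n=3: y≈0.702422, sp=3, e=sp−y≈2.297578; I≈5.175703, D=e−e_prev≈0.544453; u=1/2·2.297578+1/4·5.175703+3/4·0.544453≈2.851055; next y=3/5·0.702422+1/4·2.851055≈1.134217
n=4: y≈1.134217, sp=3, e=sp−y≈1.865783; I≈7.041486, D=e−e_prev≈-0.431795; u=1/2·1.865783+1/4·7.041486+3/4·(-0.431795)≈2.369417; next y=3/5·1.134217+1/4·2.369417≈1.272884
n=5: y≈1.272884, sp=3, e=sp−y≈1.727116; I≈8.768602, D=e−e_prev≈-0.138668; u=1/2·1.727116+1/4·8.768602+3/4·(-0.138668)≈2.951708; next y=3/5·1.272884+1/4·2.951708≈1.501658
n=6: y≈1.501658, sp=3, e=sp−y≈1.498342; I≈10.266944, D=e−e_prev≈-0.228773; u=1/2·1.498342+1/4·10.266944+3/4·(-0.228773)≈3.144327; next y=3/5·1.501658+1/4·3.144327≈1.687076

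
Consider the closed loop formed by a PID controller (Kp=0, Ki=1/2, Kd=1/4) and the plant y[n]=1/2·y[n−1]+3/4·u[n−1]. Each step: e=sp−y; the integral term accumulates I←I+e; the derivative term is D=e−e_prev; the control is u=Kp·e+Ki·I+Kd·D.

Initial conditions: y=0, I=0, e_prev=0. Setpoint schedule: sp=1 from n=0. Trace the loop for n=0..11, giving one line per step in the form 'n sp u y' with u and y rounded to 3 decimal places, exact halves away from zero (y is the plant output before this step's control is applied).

(exact arithmetic carried between steps; '≈' marks a value shown rounded to 6 d.p. or computed from one; I and e_prev carry over from the previous line; the table rounds u and y to 3 d.p., halves away from zero)
n=0: y=0, sp=1, e=sp−y=1; I=1, D=e−e_prev=1; u=0·1+1/2·1+1/4·1=0.75; next y=1/2·0+3/4·0.75=0.5625
n=1: y=0.5625, sp=1, e=sp−y=0.4375; I=1.4375, D=e−e_prev=-0.5625; u=0·0.4375+1/2·1.4375+1/4·(-0.5625)=0.578125; next y=1/2·0.5625+3/4·0.578125≈0.714844
n=2: y≈0.714844, sp=1, e=sp−y≈0.285156; I≈1.722656, D=e−e_prev≈-0.152344; u=0·0.285156+1/2·1.722656+1/4·(-0.152344)≈0.823242; next y=1/2·0.714844+3/4·0.823242≈0.974854
n=3: y≈0.974854, sp=1, e=sp−y≈0.025146; I≈1.747803, D=e−e_prev≈-0.260010; u=0·0.025146+1/2·1.747803+1/4·(-0.260010)≈0.808899; next y=1/2·0.974854+3/4·0.808899≈1.094101
n=4: y≈1.094101, sp=1, e=sp−y≈-0.094101; I≈1.653702, D=e−e_prev≈-0.119247; u=0·(-0.094101)+1/2·1.653702+1/4·(-0.119247)≈0.797039; next y=1/2·1.094101+3/4·0.797039≈1.144830
n=5: y≈1.144830, sp=1, e=sp−y≈-0.144830; I≈1.508872, D=e−e_prev≈-0.050729; u=0·(-0.144830)+1/2·1.508872+1/4·(-0.050729)≈0.741754; next y=1/2·1.144830+3/4·0.741754≈1.128730
n=6: y≈1.128730, sp=1, e=sp−y≈-0.128730; I≈1.380142, D=e−e_prev≈0.016100; u=0·(-0.128730)+1/2·1.380142+1/4·0.016100≈0.694096; next y=1/2·1.128730+3/4·0.694096≈1.084937
n=7: y≈1.084937, sp=1, e=sp−y≈-0.084937; I≈1.295205, D=e−e_prev≈0.043793; u=0·(-0.084937)+1/2·1.295205+1/4·0.043793≈0.658551; next y=1/2·1.084937+3/4·0.658551≈1.036382
n=8: y≈1.036382, sp=1, e=sp−y≈-0.036382; I≈1.258823, D=e−e_prev≈0.048555; u=0·(-0.036382)+1/2·1.258823+1/4·0.048555≈0.641551; next y=1/2·1.036382+3/4·0.641551≈0.999354
n=9: y≈0.999354, sp=1, e=sp−y≈0.000646; I≈1.259470, D=e−e_prev≈0.037028; u=0·0.000646+1/2·1.259470+1/4·0.037028≈0.638992; next y=1/2·0.999354+3/4·0.638992≈0.978921
n=10: y≈0.978921, sp=1, e=sp−y≈0.021079; I≈1.280549, D=e−e_prev≈0.020433; u=0·0.021079+1/2·1.280549+1/4·0.020433≈0.645383; next y=1/2·0.978921+3/4·0.645383≈0.973497
n=11: y≈0.973497, sp=1, e=sp−y≈0.026503; I≈1.307052, D=e−e_prev≈0.005423; u=0·0.026503+1/2·1.307052+1/4·0.005423≈0.654882; next y=1/2·0.973497+3/4·0.654882≈0.977910

0 1 0.750 0.000
1 1 0.578 0.563
2 1 0.823 0.715
3 1 0.809 0.975
4 1 0.797 1.094
5 1 0.742 1.145
6 1 0.694 1.129
7 1 0.659 1.085
8 1 0.642 1.036
9 1 0.639 0.999
10 1 0.645 0.979
11 1 0.655 0.973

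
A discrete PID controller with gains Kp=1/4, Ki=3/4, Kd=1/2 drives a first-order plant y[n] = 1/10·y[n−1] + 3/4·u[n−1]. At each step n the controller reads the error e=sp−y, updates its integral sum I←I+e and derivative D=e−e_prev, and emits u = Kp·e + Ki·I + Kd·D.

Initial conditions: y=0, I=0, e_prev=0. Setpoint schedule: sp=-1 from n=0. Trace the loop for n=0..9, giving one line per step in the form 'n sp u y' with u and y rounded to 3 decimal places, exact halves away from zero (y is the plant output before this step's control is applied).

(exact arithmetic carried between steps; '≈' marks a value shown rounded to 6 d.p. or computed from one; I and e_prev carry over from the previous line; the table rounds u and y to 3 d.p., halves away from zero)
n=0: y=0, sp=-1, e=sp−y=-1; I=-1, D=e−e_prev=-1; u=1/4·(-1)+3/4·(-1)+1/2·(-1)=-1.5; next y=1/10·0+3/4·(-1.5)=-1.125
n=1: y=-1.125, sp=-1, e=sp−y=0.125; I=-0.875, D=e−e_prev=1.125; u=1/4·0.125+3/4·(-0.875)+1/2·1.125=-0.0625; next y=1/10·(-1.125)+3/4·(-0.0625)=-0.159375
n=2: y=-0.159375, sp=-1, e=sp−y=-0.840625; I=-1.715625, D=e−e_prev=-0.965625; u=1/4·(-0.840625)+3/4·(-1.715625)+1/2·(-0.965625)≈-1.979688; next y=1/10·(-0.159375)+3/4·(-1.979688)≈-1.500703
n=3: y≈-1.500703, sp=-1, e=sp−y≈0.500703; I≈-1.214922, D=e−e_prev≈1.341328; u=1/4·0.500703+3/4·(-1.214922)+1/2·1.341328≈-0.115352; next y=1/10·(-1.500703)+3/4·(-0.115352)≈-0.236584
n=4: y≈-0.236584, sp=-1, e=sp−y≈-0.763416; I≈-1.978338, D=e−e_prev≈-1.264119; u=1/4·(-0.763416)+3/4·(-1.978338)+1/2·(-1.264119)≈-2.306667; next y=1/10·(-0.236584)+3/4·(-2.306667)≈-1.753659
n=5: y≈-1.753659, sp=-1, e=sp−y≈0.753659; I≈-1.224679, D=e−e_prev≈1.517075; u=1/4·0.753659+3/4·(-1.224679)+1/2·1.517075≈0.028443; next y=1/10·(-1.753659)+3/4·0.028443≈-0.154034
n=6: y≈-0.154034, sp=-1, e=sp−y≈-0.845966; I≈-2.070645, D=e−e_prev≈-1.599625; u=1/4·(-0.845966)+3/4·(-2.070645)+1/2·(-1.599625)≈-2.564288; next y=1/10·(-0.154034)+3/4·(-2.564288)≈-1.938619
n=7: y≈-1.938619, sp=-1, e=sp−y≈0.938619; I≈-1.132026, D=e−e_prev≈1.784585; u=1/4·0.938619+3/4·(-1.132026)+1/2·1.784585≈0.277928; next y=1/10·(-1.938619)+3/4·0.277928≈0.014584
n=8: y≈0.014584, sp=-1, e=sp−y≈-1.014584; I≈-2.146610, D=e−e_prev≈-1.953203; u=1/4·(-1.014584)+3/4·(-2.146610)+1/2·(-1.953203)≈-2.840205; next y=1/10·0.014584+3/4·(-2.840205)≈-2.128696
n=9: y≈-2.128696, sp=-1, e=sp−y≈1.128696; I≈-1.017915, D=e−e_prev≈2.143280; u=1/4·1.128696+3/4·(-1.017915)+1/2·2.143280≈0.590378; next y=1/10·(-2.128696)+3/4·0.590378≈0.229914

0 -1 -1.500 0.000
1 -1 -0.063 -1.125
2 -1 -1.980 -0.159
3 -1 -0.115 -1.501
4 -1 -2.307 -0.237
5 -1 0.028 -1.754
6 -1 -2.564 -0.154
7 -1 0.278 -1.939
8 -1 -2.840 0.015
9 -1 0.590 -2.129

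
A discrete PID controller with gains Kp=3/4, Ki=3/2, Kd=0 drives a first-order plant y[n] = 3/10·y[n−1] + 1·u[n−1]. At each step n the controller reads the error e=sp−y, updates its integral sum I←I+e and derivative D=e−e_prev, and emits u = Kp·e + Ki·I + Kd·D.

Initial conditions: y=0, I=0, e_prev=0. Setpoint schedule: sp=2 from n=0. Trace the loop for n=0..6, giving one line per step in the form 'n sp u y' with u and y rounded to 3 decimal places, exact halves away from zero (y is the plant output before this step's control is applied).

(exact arithmetic carried between steps; '≈' marks a value shown rounded to 6 d.p. or computed from one; I and e_prev carry over from the previous line; the table rounds u and y to 3 d.p., halves away from zero)
n=0: y=0, sp=2, e=sp−y=2; I=2, D=e−e_prev=2; u=3/4·2+3/2·2+0·2=4.5; next y=3/10·0+1·4.5=4.5
n=1: y=4.5, sp=2, e=sp−y=-2.5; I=-0.5, D=e−e_prev=-4.5; u=3/4·(-2.5)+3/2·(-0.5)+0·(-4.5)=-2.625; next y=3/10·4.5+1·(-2.625)=-1.275
n=2: y=-1.275, sp=2, e=sp−y=3.275; I=2.775, D=e−e_prev=5.775; u=3/4·3.275+3/2·2.775+0·5.775=6.61875; next y=3/10·(-1.275)+1·6.61875=6.23625
n=3: y=6.23625, sp=2, e=sp−y=-4.23625; I=-1.46125, D=e−e_prev=-7.51125; u=3/4·(-4.23625)+3/2·(-1.46125)+0·(-7.51125)≈-5.369063; next y=3/10·6.23625+1·(-5.369063)≈-3.498188
n=4: y≈-3.498188, sp=2, e=sp−y≈5.498188; I≈4.036938, D=e−e_prev≈9.734438; u=3/4·5.498188+3/2·4.036938+0·9.734438≈10.179047; next y=3/10·(-3.498188)+1·10.179047≈9.129591
n=5: y≈9.129591, sp=2, e=sp−y≈-7.129591; I≈-3.092653, D=e−e_prev≈-12.627778; u=3/4·(-7.129591)+3/2·(-3.092653)+0·(-12.627778)≈-9.986173; next y=3/10·9.129591+1·(-9.986173)≈-7.247295
n=6: y≈-7.247295, sp=2, e=sp−y≈9.247295; I≈6.154642, D=e−e_prev≈16.376886; u=3/4·9.247295+3/2·6.154642+0·16.376886≈16.167435; next y=3/10·(-7.247295)+1·16.167435≈13.993246

0 2 4.500 0.000
1 2 -2.625 4.500
2 2 6.619 -1.275
3 2 -5.369 6.236
4 2 10.179 -3.498
5 2 -9.986 9.130
6 2 16.167 -7.247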